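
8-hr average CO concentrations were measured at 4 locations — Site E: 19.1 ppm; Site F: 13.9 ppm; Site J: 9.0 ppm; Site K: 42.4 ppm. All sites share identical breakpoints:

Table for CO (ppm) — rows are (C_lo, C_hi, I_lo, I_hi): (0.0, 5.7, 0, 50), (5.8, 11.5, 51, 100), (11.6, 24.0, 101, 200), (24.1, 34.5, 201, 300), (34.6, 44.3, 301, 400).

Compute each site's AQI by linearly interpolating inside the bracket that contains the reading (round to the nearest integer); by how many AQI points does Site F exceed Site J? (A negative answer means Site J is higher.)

40

Site E: 19.1 ∈ [11.6, 24.0] ↔ index [101, 200].
101 + (19.1−11.6)·(200−101)/(24.0−11.6) = 101 + 7.5·99/12.4 ≈ 160.88, so AQI = 161.
Site F 13.9: bracket 11.6–24.0 → index 101–200; slope 99/12.4, offset 2.3.
AQI = 101 + 99/12.4·2.3 ≈ 119.36 ⇒ 119.
Site J: row 5.8–11.5 (AQI 51–100). (100−51)·(9.0−5.8)/(11.5−5.8) + 51 = 49·3.2/5.7 + 51 ≈ 78.51 → 79.
Site K: row 34.6–44.3 (AQI 301–400). (400−301)·(42.4−34.6)/(44.3−34.6) + 301 = 99·7.8/9.7 + 301 ≈ 380.61 → 381.
AQIs: Site E=161, Site F=119, Site J=79, Site K=381. Site F (119) − Site J (79) = 40.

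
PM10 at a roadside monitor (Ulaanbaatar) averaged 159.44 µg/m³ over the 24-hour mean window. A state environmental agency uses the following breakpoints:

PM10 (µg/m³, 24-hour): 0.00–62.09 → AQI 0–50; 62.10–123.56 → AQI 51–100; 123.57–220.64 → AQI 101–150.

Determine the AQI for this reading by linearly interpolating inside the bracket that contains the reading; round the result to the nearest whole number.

119

PM10: 159.44 lies in 123.57–220.64, so I_lo=101, I_hi=150, C_lo=123.57, C_hi=220.64.
(150−101)/(220.64−123.57) × (159.44−123.57) + 101 = 49/97.07 × 35.87 + 101 ≈ 119.11 → 119.
AQI 119 falls in the Unhealthy for Sensitive Groups category.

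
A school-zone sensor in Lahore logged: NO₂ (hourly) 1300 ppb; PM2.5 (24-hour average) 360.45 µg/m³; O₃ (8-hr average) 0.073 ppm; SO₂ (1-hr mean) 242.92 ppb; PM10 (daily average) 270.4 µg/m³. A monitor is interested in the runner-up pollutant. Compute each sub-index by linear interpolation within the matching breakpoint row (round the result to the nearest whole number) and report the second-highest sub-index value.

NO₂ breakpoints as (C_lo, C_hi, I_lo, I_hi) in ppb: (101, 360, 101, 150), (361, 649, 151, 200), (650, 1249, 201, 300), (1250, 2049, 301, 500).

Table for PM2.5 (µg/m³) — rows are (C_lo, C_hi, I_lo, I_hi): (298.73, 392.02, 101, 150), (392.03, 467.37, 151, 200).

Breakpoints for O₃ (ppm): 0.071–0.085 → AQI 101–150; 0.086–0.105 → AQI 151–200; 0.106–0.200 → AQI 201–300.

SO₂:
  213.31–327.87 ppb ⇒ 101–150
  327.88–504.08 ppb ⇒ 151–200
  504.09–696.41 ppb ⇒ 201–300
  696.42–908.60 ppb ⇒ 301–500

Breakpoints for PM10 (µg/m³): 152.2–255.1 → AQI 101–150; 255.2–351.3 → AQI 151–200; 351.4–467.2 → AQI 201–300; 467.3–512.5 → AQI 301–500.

159

NO₂ 1300: bracket 1250–2049 → index 301–500; slope 199/799, offset 50.
AQI = 301 + 199/799·50 ≈ 313.45 ⇒ 313.
PM2.5 360.45: bracket 298.73–392.02 → index 101–150; slope 49/93.29, offset 61.72.
AQI = 101 + 49/93.29·61.72 ≈ 133.42 ⇒ 133.
O₃ 0.073: bracket 0.071–0.085 → index 101–150; slope 49/0.014, offset 0.002.
AQI = 101 + 49/0.014·0.002 ≈ 108.00 ⇒ 108.
SO₂: row 213.31–327.87 (AQI 101–150). (150−101)·(242.92−213.31)/(327.87−213.31) + 101 = 49·29.61/114.56 + 101 ≈ 113.66 → 114.
PM10: row 255.2–351.3 (AQI 151–200). (200−151)·(270.4−255.2)/(351.3−255.2) + 151 = 49·15.2/96.1 + 151 ≈ 158.75 → 159.
Sub-indices: NO₂→313, PM2.5→133, O₃→108, SO₂→114, PM10→159. Ranked high→low: 313, 159, 133, 114, 108. Second-highest sub-index = 159.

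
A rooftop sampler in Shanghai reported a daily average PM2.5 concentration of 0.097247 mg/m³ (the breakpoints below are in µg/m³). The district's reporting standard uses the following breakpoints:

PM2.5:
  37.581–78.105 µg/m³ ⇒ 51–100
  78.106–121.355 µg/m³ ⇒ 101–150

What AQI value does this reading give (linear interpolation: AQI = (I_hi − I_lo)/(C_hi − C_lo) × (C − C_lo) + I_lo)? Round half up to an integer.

123

Convert: 0.097247 mg/m³ = 97.247 µg/m³.
PM2.5: 97.247 lies in 78.106–121.355, so I_lo=101, I_hi=150, C_lo=78.106, C_hi=121.355.
(150−101)/(121.355−78.106) × (97.247−78.106) + 101 = 49/43.249 × 19.141 + 101 ≈ 122.69 → 123.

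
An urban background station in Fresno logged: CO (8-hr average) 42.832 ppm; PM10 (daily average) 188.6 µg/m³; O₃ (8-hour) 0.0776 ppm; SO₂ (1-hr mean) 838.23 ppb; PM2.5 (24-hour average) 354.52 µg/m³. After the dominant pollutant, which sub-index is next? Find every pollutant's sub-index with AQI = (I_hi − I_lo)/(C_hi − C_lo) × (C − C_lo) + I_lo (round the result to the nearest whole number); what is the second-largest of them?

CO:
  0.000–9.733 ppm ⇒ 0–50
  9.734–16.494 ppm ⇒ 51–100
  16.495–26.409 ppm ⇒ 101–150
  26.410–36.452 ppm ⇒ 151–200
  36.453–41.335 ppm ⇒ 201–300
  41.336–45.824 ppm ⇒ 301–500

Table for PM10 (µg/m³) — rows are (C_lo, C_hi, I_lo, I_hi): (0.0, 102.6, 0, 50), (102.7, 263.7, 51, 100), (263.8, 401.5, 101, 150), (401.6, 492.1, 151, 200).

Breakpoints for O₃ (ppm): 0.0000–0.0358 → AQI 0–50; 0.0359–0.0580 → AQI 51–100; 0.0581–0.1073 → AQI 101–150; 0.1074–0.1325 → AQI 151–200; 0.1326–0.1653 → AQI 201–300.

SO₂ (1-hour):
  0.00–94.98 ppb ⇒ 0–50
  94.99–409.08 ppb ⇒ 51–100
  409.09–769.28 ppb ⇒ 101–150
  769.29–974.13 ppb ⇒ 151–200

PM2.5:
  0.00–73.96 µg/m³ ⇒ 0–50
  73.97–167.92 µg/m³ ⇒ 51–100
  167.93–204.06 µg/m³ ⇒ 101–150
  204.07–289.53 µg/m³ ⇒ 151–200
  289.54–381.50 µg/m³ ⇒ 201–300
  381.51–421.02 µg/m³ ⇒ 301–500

271

CO: 42.832 lies in 41.336–45.824, so I_lo=301, I_hi=500, C_lo=41.336, C_hi=45.824.
(500−301)/(45.824−41.336) × (42.832−41.336) + 301 = 199/4.488 × 1.496 + 301 ≈ 367.33 → 367.
PM10 188.6: bracket 102.7–263.7 → index 51–100; slope 49/161.0, offset 85.9.
AQI = 51 + 49/161.0·85.9 ≈ 77.14 ⇒ 77.
O₃ 0.0776: bracket 0.0581–0.1073 → index 101–150; slope 49/0.0492, offset 0.0195.
AQI = 101 + 49/0.0492·0.0195 ≈ 120.42 ⇒ 120.
SO₂: row 769.29–974.13 (AQI 151–200). (200−151)·(838.23−769.29)/(974.13−769.29) + 151 = 49·68.94/204.84 + 151 ≈ 167.49 → 167.
PM2.5: row 289.54–381.50 (AQI 201–300). (300−201)·(354.52−289.54)/(381.50−289.54) + 201 = 99·64.98/91.96 + 201 ≈ 270.95 → 271.
Sub-indices: CO→367, PM10→77, O₃→120, SO₂→167, PM2.5→271. Ranked high→low: 367, 271, 167, 120, 77. Second-highest sub-index = 271.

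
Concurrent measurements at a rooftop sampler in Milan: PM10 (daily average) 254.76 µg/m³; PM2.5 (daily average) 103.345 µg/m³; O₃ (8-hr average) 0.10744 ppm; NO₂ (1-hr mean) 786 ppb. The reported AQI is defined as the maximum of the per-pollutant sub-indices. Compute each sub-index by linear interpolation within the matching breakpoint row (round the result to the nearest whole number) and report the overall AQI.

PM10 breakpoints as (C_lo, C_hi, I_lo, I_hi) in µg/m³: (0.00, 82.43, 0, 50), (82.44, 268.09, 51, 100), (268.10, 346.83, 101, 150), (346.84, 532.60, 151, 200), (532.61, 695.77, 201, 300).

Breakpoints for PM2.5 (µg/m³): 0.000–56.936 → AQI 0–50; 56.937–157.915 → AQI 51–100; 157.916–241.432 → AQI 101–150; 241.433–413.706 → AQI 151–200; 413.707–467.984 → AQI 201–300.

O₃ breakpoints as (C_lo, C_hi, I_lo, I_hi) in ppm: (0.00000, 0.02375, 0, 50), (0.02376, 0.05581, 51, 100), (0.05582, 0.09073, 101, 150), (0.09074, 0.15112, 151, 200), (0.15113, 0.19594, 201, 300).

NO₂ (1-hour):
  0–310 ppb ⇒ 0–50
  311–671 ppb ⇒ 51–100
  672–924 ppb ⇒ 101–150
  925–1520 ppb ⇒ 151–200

165

PM10 254.76: bracket 82.44–268.09 → index 51–100; slope 49/185.65, offset 172.32.
AQI = 51 + 49/185.65·172.32 ≈ 96.48 ⇒ 96.
PM2.5: 103.345 lies in 56.937–157.915, so I_lo=51, I_hi=100, C_lo=56.937, C_hi=157.915.
(100−51)/(157.915−56.937) × (103.345−56.937) + 51 = 49/100.978 × 46.408 + 51 ≈ 73.52 → 74.
O₃: 0.10744 ∈ [0.09074, 0.15112] ↔ index [151, 200].
151 + (0.10744−0.09074)·(200−151)/(0.15112−0.09074) = 151 + 0.01670·49/0.06038 ≈ 164.55, so AQI = 165.
NO₂: 786 lies in 672–924, so I_lo=101, I_hi=150, C_lo=672, C_hi=924.
(150−101)/(924−672) × (786−672) + 101 = 49/252 × 114 + 101 ≈ 123.17 → 123.
Sub-indices: PM10→96, PM2.5→74, O₃→165, NO₂→123. Overall AQI = max = 165; dominant pollutant is O₃.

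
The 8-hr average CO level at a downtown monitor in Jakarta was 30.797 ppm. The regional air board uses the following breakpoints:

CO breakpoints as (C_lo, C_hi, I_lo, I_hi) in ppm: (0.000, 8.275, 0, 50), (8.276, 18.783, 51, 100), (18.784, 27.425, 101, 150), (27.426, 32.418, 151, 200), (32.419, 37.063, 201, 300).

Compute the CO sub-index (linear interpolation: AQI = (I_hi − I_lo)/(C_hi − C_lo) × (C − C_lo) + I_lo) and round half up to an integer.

184

CO: row 27.426–32.418 (AQI 151–200). (200−151)·(30.797−27.426)/(32.418−27.426) + 151 = 49·3.371/4.992 + 151 ≈ 184.09 → 184.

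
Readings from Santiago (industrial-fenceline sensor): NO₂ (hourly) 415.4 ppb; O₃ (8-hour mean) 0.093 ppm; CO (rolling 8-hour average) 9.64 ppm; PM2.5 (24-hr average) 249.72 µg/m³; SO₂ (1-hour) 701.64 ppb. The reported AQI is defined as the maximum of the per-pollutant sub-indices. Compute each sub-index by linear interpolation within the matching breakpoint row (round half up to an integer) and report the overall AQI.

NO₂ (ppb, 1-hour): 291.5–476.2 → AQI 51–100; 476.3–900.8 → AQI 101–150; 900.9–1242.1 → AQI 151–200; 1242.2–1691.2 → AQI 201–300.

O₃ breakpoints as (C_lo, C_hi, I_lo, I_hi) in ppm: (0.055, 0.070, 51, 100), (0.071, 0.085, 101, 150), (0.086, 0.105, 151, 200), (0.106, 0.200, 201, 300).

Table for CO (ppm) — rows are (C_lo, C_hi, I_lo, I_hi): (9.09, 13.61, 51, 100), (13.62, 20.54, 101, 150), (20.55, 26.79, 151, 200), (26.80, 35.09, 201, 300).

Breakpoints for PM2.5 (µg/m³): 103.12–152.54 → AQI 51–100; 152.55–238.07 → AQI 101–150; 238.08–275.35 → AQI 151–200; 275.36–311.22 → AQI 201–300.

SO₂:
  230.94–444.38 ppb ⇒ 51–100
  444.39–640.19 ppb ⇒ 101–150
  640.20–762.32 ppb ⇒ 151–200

176

NO₂: row 291.5–476.2 (AQI 51–100). (100−51)·(415.4−291.5)/(476.2−291.5) + 51 = 49·123.9/184.7 + 51 ≈ 83.87 → 84.
O₃: 0.093 lies in 0.086–0.105, so I_lo=151, I_hi=200, C_lo=0.086, C_hi=0.105.
(200−151)/(0.105−0.086) × (0.093−0.086) + 151 = 49/0.019 × 0.007 + 151 ≈ 169.05 → 169.
CO 9.64: bracket 9.09–13.61 → index 51–100; slope 49/4.52, offset 0.55.
AQI = 51 + 49/4.52·0.55 ≈ 56.96 ⇒ 57.
PM2.5: 249.72 ∈ [238.08, 275.35] ↔ index [151, 200].
151 + (249.72−238.08)·(200−151)/(275.35−238.08) = 151 + 11.64·49/37.27 ≈ 166.30, so AQI = 166.
SO₂: 701.64 ∈ [640.20, 762.32] ↔ index [151, 200].
151 + (701.64−640.20)·(200−151)/(762.32−640.20) = 151 + 61.44·49/122.12 ≈ 175.65, so AQI = 176.
Sub-indices: NO₂→84, O₃→169, CO→57, PM2.5→166, SO₂→176. Overall AQI = max = 176; dominant pollutant is SO₂.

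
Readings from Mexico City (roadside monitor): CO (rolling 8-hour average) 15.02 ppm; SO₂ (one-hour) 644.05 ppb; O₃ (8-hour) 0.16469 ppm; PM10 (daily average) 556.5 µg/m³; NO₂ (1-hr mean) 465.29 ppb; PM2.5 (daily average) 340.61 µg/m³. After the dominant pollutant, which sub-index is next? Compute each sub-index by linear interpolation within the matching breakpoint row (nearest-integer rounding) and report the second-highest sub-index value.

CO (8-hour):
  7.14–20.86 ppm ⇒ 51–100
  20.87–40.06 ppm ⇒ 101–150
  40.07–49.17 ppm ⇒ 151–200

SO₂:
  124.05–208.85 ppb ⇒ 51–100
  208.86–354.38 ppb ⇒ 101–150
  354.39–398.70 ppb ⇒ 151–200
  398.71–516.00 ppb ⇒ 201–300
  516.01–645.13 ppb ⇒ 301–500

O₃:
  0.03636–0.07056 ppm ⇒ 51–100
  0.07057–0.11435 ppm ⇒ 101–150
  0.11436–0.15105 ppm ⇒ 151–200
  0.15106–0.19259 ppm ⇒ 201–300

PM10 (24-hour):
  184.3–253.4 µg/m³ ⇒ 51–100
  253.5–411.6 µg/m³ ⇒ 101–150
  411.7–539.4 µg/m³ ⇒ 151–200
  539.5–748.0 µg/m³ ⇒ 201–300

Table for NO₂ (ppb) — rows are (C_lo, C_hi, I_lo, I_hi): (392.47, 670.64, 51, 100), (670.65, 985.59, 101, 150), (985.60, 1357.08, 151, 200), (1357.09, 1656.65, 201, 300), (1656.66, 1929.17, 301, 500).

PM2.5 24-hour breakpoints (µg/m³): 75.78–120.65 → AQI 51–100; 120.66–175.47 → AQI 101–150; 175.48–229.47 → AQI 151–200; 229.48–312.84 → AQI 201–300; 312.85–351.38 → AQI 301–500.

444

CO: 15.02 lies in 7.14–20.86, so I_lo=51, I_hi=100, C_lo=7.14, C_hi=20.86.
(100−51)/(20.86−7.14) × (15.02−7.14) + 51 = 49/13.72 × 7.88 + 51 ≈ 79.14 → 79.
SO₂: row 516.01–645.13 (AQI 301–500). (500−301)·(644.05−516.01)/(645.13−516.01) + 301 = 199·128.04/129.12 + 301 ≈ 498.34 → 498.
O₃: 0.16469 lies in 0.15106–0.19259, so I_lo=201, I_hi=300, C_lo=0.15106, C_hi=0.19259.
(300−201)/(0.19259−0.15106) × (0.16469−0.15106) + 201 = 99/0.04153 × 0.01363 + 201 ≈ 233.49 → 233.
PM10: row 539.5–748.0 (AQI 201–300). (300−201)·(556.5−539.5)/(748.0−539.5) + 201 = 99·17.0/208.5 + 201 ≈ 209.07 → 209.
NO₂: row 392.47–670.64 (AQI 51–100). (100−51)·(465.29−392.47)/(670.64−392.47) + 51 = 49·72.82/278.17 + 51 ≈ 63.83 → 64.
PM2.5: 340.61 ∈ [312.85, 351.38] ↔ index [301, 500].
301 + (340.61−312.85)·(500−301)/(351.38−312.85) = 301 + 27.76·199/38.53 ≈ 444.38, so AQI = 444.
Sub-indices: CO→79, SO₂→498, O₃→233, PM10→209, NO₂→64, PM2.5→444. Ranked high→low: 498, 444, 233, 209, 79, 64. Second-highest sub-index = 444.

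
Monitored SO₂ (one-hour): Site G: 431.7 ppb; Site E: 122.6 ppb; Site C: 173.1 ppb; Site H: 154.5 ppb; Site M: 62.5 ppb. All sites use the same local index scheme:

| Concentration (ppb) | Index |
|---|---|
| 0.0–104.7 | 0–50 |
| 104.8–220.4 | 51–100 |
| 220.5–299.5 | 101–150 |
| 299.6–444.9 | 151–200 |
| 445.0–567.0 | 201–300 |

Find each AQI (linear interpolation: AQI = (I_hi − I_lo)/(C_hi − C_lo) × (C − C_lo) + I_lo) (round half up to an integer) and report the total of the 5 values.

Site G: 431.7 lies in 299.6–444.9, so I_lo=151, I_hi=200, C_lo=299.6, C_hi=444.9.
(200−151)/(444.9−299.6) × (431.7−299.6) + 151 = 49/145.3 × 132.1 + 151 ≈ 195.55 → 196.
Site E: row 104.8–220.4 (AQI 51–100). (100−51)·(122.6−104.8)/(220.4−104.8) + 51 = 49·17.8/115.6 + 51 ≈ 58.54 → 59.
Site C 173.1: bracket 104.8–220.4 → index 51–100; slope 49/115.6, offset 68.3.
AQI = 51 + 49/115.6·68.3 ≈ 79.95 ⇒ 80.
Site H: 154.5 lies in 104.8–220.4, so I_lo=51, I_hi=100, C_lo=104.8, C_hi=220.4.
(100−51)/(220.4−104.8) × (154.5−104.8) + 51 = 49/115.6 × 49.7 + 51 ≈ 72.07 → 72.
Site M: 62.5 lies in 0.0–104.7, so I_lo=0, I_hi=50, C_lo=0.0, C_hi=104.7.
(50−0)/(104.7−0.0) × (62.5−0.0) + 0 = 50/104.7 × 62.5 + 0 ≈ 29.85 → 30.
AQIs: Site G=196, Site E=59, Site C=80, Site H=72, Site M=30. Sum = 196 + 59 + 80 + 72 + 30 = 437.

437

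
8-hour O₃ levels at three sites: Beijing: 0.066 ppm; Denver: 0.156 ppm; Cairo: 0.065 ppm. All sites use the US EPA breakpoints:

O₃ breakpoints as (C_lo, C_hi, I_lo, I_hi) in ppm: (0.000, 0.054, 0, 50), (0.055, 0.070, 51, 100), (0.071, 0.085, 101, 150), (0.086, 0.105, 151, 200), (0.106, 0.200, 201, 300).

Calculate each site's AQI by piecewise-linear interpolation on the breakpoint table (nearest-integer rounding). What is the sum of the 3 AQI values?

Beijing 0.066: bracket 0.055–0.070 → index 51–100; slope 49/0.015, offset 0.011.
AQI = 51 + 49/0.015·0.011 ≈ 86.93 ⇒ 87.
Denver: row 0.106–0.200 (AQI 201–300). (300−201)·(0.156−0.106)/(0.200−0.106) + 201 = 99·0.050/0.094 + 201 ≈ 253.66 → 254.
Cairo: 0.065 lies in 0.055–0.070, so I_lo=51, I_hi=100, C_lo=0.055, C_hi=0.070.
(100−51)/(0.070−0.055) × (0.065−0.055) + 51 = 49/0.015 × 0.010 + 51 ≈ 83.67 → 84.
AQIs: Beijing=87, Denver=254, Cairo=84. Sum = 87 + 254 + 84 = 425.

425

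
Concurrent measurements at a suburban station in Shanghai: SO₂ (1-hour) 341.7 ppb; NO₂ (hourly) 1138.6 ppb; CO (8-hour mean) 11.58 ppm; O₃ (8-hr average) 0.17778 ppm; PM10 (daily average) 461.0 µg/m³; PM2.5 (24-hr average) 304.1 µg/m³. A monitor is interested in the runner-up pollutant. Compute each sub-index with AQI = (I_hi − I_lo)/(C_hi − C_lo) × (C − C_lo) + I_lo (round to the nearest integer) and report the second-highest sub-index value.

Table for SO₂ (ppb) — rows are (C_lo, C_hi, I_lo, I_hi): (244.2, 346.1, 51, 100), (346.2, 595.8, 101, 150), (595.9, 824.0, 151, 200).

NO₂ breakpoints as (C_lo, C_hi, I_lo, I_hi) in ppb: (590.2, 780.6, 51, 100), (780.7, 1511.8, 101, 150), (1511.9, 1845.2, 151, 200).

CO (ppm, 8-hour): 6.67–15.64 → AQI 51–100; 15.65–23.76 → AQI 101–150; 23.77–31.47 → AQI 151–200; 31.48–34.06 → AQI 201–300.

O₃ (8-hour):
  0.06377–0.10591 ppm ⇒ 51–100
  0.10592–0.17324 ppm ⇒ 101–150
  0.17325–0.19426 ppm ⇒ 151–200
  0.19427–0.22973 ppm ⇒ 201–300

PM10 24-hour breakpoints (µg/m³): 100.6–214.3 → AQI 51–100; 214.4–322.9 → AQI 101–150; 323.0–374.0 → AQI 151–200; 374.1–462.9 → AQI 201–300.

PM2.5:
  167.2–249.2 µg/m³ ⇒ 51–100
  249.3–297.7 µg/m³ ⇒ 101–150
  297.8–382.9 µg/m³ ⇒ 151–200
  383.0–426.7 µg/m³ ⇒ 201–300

162

SO₂: row 244.2–346.1 (AQI 51–100). (100−51)·(341.7−244.2)/(346.1−244.2) + 51 = 49·97.5/101.9 + 51 ≈ 97.88 → 98.
NO₂ 1138.6: bracket 780.7–1511.8 → index 101–150; slope 49/731.1, offset 357.9.
AQI = 101 + 49/731.1·357.9 ≈ 124.99 ⇒ 125.
CO: 11.58 lies in 6.67–15.64, so I_lo=51, I_hi=100, C_lo=6.67, C_hi=15.64.
(100−51)/(15.64−6.67) × (11.58−6.67) + 51 = 49/8.97 × 4.91 + 51 ≈ 77.82 → 78.
O₃ 0.17778: bracket 0.17325–0.19426 → index 151–200; slope 49/0.02101, offset 0.00453.
AQI = 151 + 49/0.02101·0.00453 ≈ 161.56 ⇒ 162.
PM10: 461.0 ∈ [374.1, 462.9] ↔ index [201, 300].
201 + (461.0−374.1)·(300−201)/(462.9−374.1) = 201 + 86.9·99/88.8 ≈ 297.88, so AQI = 298.
PM2.5 304.1: bracket 297.8–382.9 → index 151–200; slope 49/85.1, offset 6.3.
AQI = 151 + 49/85.1·6.3 ≈ 154.63 ⇒ 155.
Sub-indices: SO₂→98, NO₂→125, CO→78, O₃→162, PM10→298, PM2.5→155. Ranked high→low: 298, 162, 155, 125, 98, 78. Second-highest sub-index = 162.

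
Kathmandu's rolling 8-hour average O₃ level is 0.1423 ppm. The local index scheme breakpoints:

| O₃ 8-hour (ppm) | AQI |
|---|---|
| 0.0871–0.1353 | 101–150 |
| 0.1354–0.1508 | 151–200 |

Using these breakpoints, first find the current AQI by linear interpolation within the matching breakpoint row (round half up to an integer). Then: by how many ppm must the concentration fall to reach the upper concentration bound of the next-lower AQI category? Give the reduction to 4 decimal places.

O₃: row 0.1354–0.1508 (AQI 151–200). (200−151)·(0.1423−0.1354)/(0.1508−0.1354) + 151 = 49·0.0069/0.0154 + 151 ≈ 172.95 → 173.
Current AQI 173 is in the Unhealthy range (151–200). The next-lower category tops out at AQI 150, whose upper concentration bound is 0.1353 ppm.
Reduction needed = 0.1423 − 0.1353 = 0.0070 ppm.

0.0070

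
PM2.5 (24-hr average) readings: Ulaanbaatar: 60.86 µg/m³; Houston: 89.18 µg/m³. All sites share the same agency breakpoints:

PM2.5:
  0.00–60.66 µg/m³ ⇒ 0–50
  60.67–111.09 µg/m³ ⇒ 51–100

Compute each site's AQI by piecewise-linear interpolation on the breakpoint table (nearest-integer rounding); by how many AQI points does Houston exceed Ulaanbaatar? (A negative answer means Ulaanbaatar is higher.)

Ulaanbaatar: row 60.67–111.09 (AQI 51–100). (100−51)·(60.86−60.67)/(111.09−60.67) + 51 = 49·0.19/50.42 + 51 ≈ 51.18 → 51.
Houston: 89.18 ∈ [60.67, 111.09] ↔ index [51, 100].
51 + (89.18−60.67)·(100−51)/(111.09−60.67) = 51 + 28.51·49/50.42 ≈ 78.71, so AQI = 79.
AQIs: Ulaanbaatar=51, Houston=79. Houston (79) − Ulaanbaatar (51) = 28.

28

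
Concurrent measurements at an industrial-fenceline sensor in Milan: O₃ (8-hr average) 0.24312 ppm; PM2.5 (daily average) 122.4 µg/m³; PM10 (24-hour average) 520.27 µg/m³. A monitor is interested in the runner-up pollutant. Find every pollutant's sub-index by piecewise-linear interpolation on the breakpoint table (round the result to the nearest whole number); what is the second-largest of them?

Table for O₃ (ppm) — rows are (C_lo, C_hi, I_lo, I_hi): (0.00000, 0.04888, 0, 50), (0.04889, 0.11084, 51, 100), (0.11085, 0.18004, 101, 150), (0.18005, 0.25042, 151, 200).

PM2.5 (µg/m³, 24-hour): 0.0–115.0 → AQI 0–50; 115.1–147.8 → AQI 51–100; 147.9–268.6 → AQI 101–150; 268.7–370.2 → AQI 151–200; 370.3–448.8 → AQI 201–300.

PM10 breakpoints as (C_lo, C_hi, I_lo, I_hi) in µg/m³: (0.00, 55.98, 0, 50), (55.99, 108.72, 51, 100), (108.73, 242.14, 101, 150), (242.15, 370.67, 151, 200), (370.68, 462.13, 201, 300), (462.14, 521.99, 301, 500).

195

O₃: 0.24312 lies in 0.18005–0.25042, so I_lo=151, I_hi=200, C_lo=0.18005, C_hi=0.25042.
(200−151)/(0.25042−0.18005) × (0.24312−0.18005) + 151 = 49/0.07037 × 0.06307 + 151 ≈ 194.92 → 195.
PM2.5: 122.4 lies in 115.1–147.8, so I_lo=51, I_hi=100, C_lo=115.1, C_hi=147.8.
(100−51)/(147.8−115.1) × (122.4−115.1) + 51 = 49/32.7 × 7.3 + 51 ≈ 61.94 → 62.
PM10 520.27: bracket 462.14–521.99 → index 301–500; slope 199/59.85, offset 58.13.
AQI = 301 + 199/59.85·58.13 ≈ 494.28 ⇒ 494.
Sub-indices: O₃→195, PM2.5→62, PM10→494. Ranked high→low: 494, 195, 62. Second-highest sub-index = 195.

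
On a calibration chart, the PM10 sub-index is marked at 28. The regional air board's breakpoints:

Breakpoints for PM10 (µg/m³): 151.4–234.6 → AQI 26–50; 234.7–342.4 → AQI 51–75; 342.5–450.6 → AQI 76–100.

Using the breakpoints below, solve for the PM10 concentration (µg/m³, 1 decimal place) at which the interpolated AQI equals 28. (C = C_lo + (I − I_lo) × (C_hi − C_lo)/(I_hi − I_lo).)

AQI 28 lies in the 26–50 band, which corresponds to 151.4–234.6 µg/m³.
C = 151.4 + (28−26)×(234.6−151.4)/(50−26) = 151.4 + 2×83.2/24 ≈ 158.333 µg/m³ → 158.3 µg/m³ to 1 dp.

158.3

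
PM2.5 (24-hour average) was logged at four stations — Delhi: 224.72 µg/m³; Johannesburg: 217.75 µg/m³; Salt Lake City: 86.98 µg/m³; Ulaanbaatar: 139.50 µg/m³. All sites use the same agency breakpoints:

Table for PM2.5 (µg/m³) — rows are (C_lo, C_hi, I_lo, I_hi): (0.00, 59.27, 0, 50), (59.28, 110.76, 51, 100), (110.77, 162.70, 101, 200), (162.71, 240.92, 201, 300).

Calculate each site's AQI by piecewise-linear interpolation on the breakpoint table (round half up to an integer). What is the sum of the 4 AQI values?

Delhi: 224.72 ∈ [162.71, 240.92] ↔ index [201, 300].
201 + (224.72−162.71)·(300−201)/(240.92−162.71) = 201 + 62.01·99/78.21 ≈ 279.49, so AQI = 279.
Johannesburg 217.75: bracket 162.71–240.92 → index 201–300; slope 99/78.21, offset 55.04.
AQI = 201 + 99/78.21·55.04 ≈ 270.67 ⇒ 271.
Salt Lake City 86.98: bracket 59.28–110.76 → index 51–100; slope 49/51.48, offset 27.70.
AQI = 51 + 49/51.48·27.70 ≈ 77.37 ⇒ 77.
Ulaanbaatar: 139.50 ∈ [110.77, 162.70] ↔ index [101, 200].
101 + (139.50−110.77)·(200−101)/(162.70−110.77) = 101 + 28.73·99/51.93 ≈ 155.77, so AQI = 156.
AQIs: Delhi=279, Johannesburg=271, Salt Lake City=77, Ulaanbaatar=156. Sum = 279 + 271 + 77 + 156 = 783.

783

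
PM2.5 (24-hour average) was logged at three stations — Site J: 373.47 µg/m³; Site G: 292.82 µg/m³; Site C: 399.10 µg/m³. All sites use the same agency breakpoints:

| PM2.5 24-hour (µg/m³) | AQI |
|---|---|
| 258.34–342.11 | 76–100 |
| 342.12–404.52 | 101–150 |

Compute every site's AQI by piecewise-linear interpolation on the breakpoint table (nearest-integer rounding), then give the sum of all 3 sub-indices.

358

Site J: 373.47 lies in 342.12–404.52, so I_lo=101, I_hi=150, C_lo=342.12, C_hi=404.52.
(150−101)/(404.52−342.12) × (373.47−342.12) + 101 = 49/62.40 × 31.35 + 101 ≈ 125.62 → 126.
Site G: 292.82 lies in 258.34–342.11, so I_lo=76, I_hi=100, C_lo=258.34, C_hi=342.11.
(100−76)/(342.11−258.34) × (292.82−258.34) + 76 = 24/83.77 × 34.48 + 76 ≈ 85.88 → 86.
Site C: row 342.12–404.52 (AQI 101–150). (150−101)·(399.10−342.12)/(404.52−342.12) + 101 = 49·56.98/62.40 + 101 ≈ 145.74 → 146.
AQIs: Site J=126, Site G=86, Site C=146. Sum = 126 + 86 + 146 = 358.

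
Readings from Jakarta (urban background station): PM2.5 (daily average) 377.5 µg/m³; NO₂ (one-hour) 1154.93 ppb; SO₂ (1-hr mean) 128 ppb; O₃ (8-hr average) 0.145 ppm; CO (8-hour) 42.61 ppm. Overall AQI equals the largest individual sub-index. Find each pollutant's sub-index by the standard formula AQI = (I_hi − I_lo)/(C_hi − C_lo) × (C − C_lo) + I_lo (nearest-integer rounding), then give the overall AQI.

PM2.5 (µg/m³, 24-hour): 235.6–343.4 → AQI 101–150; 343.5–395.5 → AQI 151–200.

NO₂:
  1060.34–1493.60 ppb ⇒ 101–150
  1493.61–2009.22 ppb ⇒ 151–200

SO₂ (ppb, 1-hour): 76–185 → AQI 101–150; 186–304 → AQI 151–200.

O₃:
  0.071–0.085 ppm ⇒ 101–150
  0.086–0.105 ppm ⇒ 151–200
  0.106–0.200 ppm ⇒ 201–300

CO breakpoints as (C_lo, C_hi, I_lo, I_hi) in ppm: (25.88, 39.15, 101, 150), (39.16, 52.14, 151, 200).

242

PM2.5 377.5: bracket 343.5–395.5 → index 151–200; slope 49/52.0, offset 34.0.
AQI = 151 + 49/52.0·34.0 ≈ 183.04 ⇒ 183.
NO₂ 1154.93: bracket 1060.34–1493.60 → index 101–150; slope 49/433.26, offset 94.59.
AQI = 101 + 49/433.26·94.59 ≈ 111.70 ⇒ 112.
SO₂: 128 lies in 76–185, so I_lo=101, I_hi=150, C_lo=76, C_hi=185.
(150−101)/(185−76) × (128−76) + 101 = 49/109 × 52 + 101 ≈ 124.38 → 124.
O₃: 0.145 lies in 0.106–0.200, so I_lo=201, I_hi=300, C_lo=0.106, C_hi=0.200.
(300−201)/(0.200−0.106) × (0.145−0.106) + 201 = 99/0.094 × 0.039 + 201 ≈ 242.07 → 242.
CO 42.61: bracket 39.16–52.14 → index 151–200; slope 49/12.98, offset 3.45.
AQI = 151 + 49/12.98·3.45 ≈ 164.02 ⇒ 164.
Sub-indices: PM2.5→183, NO₂→112, SO₂→124, O₃→242, CO→164. Overall AQI = max = 242; dominant pollutant is O₃.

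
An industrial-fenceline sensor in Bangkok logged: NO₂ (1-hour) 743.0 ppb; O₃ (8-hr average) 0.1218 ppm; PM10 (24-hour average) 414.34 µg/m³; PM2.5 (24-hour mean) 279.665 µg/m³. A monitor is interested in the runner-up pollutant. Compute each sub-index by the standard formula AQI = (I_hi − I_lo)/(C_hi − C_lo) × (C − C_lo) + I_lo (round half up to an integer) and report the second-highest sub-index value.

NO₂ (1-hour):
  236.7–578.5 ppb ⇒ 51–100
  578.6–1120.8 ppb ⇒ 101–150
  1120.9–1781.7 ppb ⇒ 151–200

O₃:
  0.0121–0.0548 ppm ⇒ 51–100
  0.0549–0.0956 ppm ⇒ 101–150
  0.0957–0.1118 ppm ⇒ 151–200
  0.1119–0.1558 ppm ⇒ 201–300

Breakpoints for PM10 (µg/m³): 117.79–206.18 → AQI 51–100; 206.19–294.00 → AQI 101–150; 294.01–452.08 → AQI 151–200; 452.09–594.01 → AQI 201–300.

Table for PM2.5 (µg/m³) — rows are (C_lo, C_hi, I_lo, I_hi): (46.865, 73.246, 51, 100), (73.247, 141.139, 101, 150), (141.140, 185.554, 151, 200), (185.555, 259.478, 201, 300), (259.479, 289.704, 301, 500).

NO₂ 743.0: bracket 578.6–1120.8 → index 101–150; slope 49/542.2, offset 164.4.
AQI = 101 + 49/542.2·164.4 ≈ 115.86 ⇒ 116.
O₃ 0.1218: bracket 0.1119–0.1558 → index 201–300; slope 99/0.0439, offset 0.0099.
AQI = 201 + 99/0.0439·0.0099 ≈ 223.33 ⇒ 223.
PM10 414.34: bracket 294.01–452.08 → index 151–200; slope 49/158.07, offset 120.33.
AQI = 151 + 49/158.07·120.33 ≈ 188.30 ⇒ 188.
PM2.5: 279.665 lies in 259.479–289.704, so I_lo=301, I_hi=500, C_lo=259.479, C_hi=289.704.
(500−301)/(289.704−259.479) × (279.665−259.479) + 301 = 199/30.225 × 20.186 + 301 ≈ 433.90 → 434.
Sub-indices: NO₂→116, O₃→223, PM10→188, PM2.5→434. Ranked high→low: 434, 223, 188, 116. Second-highest sub-index = 223.

223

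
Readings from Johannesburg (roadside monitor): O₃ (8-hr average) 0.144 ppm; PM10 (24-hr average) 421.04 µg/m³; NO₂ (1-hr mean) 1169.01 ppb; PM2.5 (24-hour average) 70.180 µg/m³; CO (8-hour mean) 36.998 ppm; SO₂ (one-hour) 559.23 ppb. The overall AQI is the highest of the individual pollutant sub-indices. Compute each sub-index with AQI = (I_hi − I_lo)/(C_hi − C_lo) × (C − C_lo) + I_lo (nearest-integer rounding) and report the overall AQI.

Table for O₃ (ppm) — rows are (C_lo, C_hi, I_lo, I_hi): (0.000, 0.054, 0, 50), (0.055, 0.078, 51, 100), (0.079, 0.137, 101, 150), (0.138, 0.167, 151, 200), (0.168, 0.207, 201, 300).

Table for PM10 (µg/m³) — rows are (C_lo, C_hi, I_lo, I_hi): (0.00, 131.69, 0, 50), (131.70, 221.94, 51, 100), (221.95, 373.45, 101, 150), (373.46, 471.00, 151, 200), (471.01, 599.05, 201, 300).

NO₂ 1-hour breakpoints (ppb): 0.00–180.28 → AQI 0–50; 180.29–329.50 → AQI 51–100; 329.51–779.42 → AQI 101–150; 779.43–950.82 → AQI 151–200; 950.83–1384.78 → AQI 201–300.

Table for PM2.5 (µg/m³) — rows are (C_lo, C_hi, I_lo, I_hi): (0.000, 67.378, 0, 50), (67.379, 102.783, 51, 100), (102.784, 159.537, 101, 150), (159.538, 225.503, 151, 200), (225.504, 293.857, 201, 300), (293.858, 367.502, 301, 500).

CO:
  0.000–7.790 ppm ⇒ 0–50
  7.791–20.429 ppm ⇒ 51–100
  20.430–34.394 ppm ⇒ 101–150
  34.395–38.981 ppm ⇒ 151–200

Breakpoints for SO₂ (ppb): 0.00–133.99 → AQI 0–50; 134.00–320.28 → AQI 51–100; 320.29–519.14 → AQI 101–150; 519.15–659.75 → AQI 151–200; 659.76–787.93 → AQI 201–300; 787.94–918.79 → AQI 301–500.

O₃: 0.144 lies in 0.138–0.167, so I_lo=151, I_hi=200, C_lo=0.138, C_hi=0.167.
(200−151)/(0.167−0.138) × (0.144−0.138) + 151 = 49/0.029 × 0.006 + 151 ≈ 161.14 → 161.
PM10: 421.04 ∈ [373.46, 471.00] ↔ index [151, 200].
151 + (421.04−373.46)·(200−151)/(471.00−373.46) = 151 + 47.58·49/97.54 ≈ 174.90, so AQI = 175.
NO₂ 1169.01: bracket 950.83–1384.78 → index 201–300; slope 99/433.95, offset 218.18.
AQI = 201 + 99/433.95·218.18 ≈ 250.77 ⇒ 251.
PM2.5: 70.180 ∈ [67.379, 102.783] ↔ index [51, 100].
51 + (70.180−67.379)·(100−51)/(102.783−67.379) = 51 + 2.801·49/35.404 ≈ 54.88, so AQI = 55.
CO 36.998: bracket 34.395–38.981 → index 151–200; slope 49/4.586, offset 2.603.
AQI = 151 + 49/4.586·2.603 ≈ 178.81 ⇒ 179.
SO₂: row 519.15–659.75 (AQI 151–200). (200−151)·(559.23−519.15)/(659.75−519.15) + 151 = 49·40.08/140.60 + 151 ≈ 164.97 → 165.
Sub-indices: O₃→161, PM10→175, NO₂→251, PM2.5→55, CO→179, SO₂→165. Overall AQI = max = 251; dominant pollutant is NO₂.
AQI 251: Very Unhealthy.

251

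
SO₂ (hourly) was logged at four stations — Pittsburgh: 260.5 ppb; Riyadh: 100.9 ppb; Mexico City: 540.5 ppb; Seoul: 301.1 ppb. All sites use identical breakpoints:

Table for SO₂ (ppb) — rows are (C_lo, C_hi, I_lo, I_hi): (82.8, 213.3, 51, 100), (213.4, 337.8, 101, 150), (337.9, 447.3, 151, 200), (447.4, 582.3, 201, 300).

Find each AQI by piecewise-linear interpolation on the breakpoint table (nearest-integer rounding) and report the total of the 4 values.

Pittsburgh: row 213.4–337.8 (AQI 101–150). (150−101)·(260.5−213.4)/(337.8−213.4) + 101 = 49·47.1/124.4 + 101 ≈ 119.55 → 120.
Riyadh: 100.9 ∈ [82.8, 213.3] ↔ index [51, 100].
51 + (100.9−82.8)·(100−51)/(213.3−82.8) = 51 + 18.1·49/130.5 ≈ 57.80, so AQI = 58.
Mexico City: 540.5 lies in 447.4–582.3, so I_lo=201, I_hi=300, C_lo=447.4, C_hi=582.3.
(300−201)/(582.3−447.4) × (540.5−447.4) + 201 = 99/134.9 × 93.1 + 201 ≈ 269.32 → 269.
Seoul: 301.1 lies in 213.4–337.8, so I_lo=101, I_hi=150, C_lo=213.4, C_hi=337.8.
(150−101)/(337.8−213.4) × (301.1−213.4) + 101 = 49/124.4 × 87.7 + 101 ≈ 135.54 → 136.
AQIs: Pittsburgh=120, Riyadh=58, Mexico City=269, Seoul=136. Sum = 120 + 58 + 269 + 136 = 583.

583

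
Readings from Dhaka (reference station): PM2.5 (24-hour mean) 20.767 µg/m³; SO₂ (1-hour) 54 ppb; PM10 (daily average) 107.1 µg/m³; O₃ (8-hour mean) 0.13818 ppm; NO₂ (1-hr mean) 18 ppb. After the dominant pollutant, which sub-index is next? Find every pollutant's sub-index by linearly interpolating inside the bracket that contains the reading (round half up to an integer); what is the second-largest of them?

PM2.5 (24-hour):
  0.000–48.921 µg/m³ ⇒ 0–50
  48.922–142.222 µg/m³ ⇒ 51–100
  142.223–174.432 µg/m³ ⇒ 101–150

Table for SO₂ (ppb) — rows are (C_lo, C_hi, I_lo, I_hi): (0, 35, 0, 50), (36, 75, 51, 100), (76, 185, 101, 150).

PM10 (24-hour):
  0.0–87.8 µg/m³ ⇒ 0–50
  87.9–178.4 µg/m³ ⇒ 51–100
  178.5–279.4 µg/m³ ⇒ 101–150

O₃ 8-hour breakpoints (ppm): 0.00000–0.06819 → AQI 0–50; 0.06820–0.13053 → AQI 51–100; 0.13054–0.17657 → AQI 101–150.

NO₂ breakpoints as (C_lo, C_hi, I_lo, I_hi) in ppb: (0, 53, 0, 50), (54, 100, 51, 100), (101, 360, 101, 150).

74

PM2.5: 20.767 ∈ [0.000, 48.921] ↔ index [0, 50].
0 + (20.767−0.000)·(50−0)/(48.921−0.000) = 0 + 20.767·50/48.921 ≈ 21.23, so AQI = 21.
SO₂ 54: bracket 36–75 → index 51–100; slope 49/39, offset 18.
AQI = 51 + 49/39·18 ≈ 73.62 ⇒ 74.
PM10 107.1: bracket 87.9–178.4 → index 51–100; slope 49/90.5, offset 19.2.
AQI = 51 + 49/90.5·19.2 ≈ 61.40 ⇒ 61.
O₃: 0.13818 lies in 0.13054–0.17657, so I_lo=101, I_hi=150, C_lo=0.13054, C_hi=0.17657.
(150−101)/(0.17657−0.13054) × (0.13818−0.13054) + 101 = 49/0.04603 × 0.00764 + 101 ≈ 109.13 → 109.
NO₂: row 0–53 (AQI 0–50). (50−0)·(18−0)/(53−0) + 0 = 50·18/53 + 0 ≈ 16.98 → 17.
Sub-indices: PM2.5→21, SO₂→74, PM10→61, O₃→109, NO₂→17. Ranked high→low: 109, 74, 61, 21, 17. Second-highest sub-index = 74.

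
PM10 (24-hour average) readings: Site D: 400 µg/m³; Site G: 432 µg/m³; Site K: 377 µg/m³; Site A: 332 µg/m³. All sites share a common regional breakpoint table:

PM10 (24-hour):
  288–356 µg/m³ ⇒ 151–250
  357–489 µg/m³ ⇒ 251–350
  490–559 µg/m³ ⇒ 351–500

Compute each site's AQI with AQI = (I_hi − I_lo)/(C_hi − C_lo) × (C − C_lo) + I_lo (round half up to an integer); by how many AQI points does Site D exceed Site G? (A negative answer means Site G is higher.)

-24

Site D 400: bracket 357–489 → index 251–350; slope 99/132, offset 43.
AQI = 251 + 99/132·43 ≈ 283.25 ⇒ 283.
Site G: row 357–489 (AQI 251–350). (350−251)·(432−357)/(489−357) + 251 = 99·75/132 + 251 ≈ 307.25 → 307.
Site K: 377 ∈ [357, 489] ↔ index [251, 350].
251 + (377−357)·(350−251)/(489−357) = 251 + 20·99/132 ≈ 266.00, so AQI = 266.
Site A: row 288–356 (AQI 151–250). (250−151)·(332−288)/(356−288) + 151 = 99·44/68 + 151 ≈ 215.06 → 215.
AQIs: Site D=283, Site G=307, Site K=266, Site A=215. Site D (283) − Site G (307) = -24.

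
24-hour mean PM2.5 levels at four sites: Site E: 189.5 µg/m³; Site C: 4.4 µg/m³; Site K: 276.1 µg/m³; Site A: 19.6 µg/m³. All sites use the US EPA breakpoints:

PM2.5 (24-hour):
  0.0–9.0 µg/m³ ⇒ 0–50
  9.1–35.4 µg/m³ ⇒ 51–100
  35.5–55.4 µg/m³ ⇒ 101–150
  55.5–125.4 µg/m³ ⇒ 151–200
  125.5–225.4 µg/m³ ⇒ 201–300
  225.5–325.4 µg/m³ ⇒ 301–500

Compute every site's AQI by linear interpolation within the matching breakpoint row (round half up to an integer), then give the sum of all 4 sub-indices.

761

Site E 189.5: bracket 125.5–225.4 → index 201–300; slope 99/99.9, offset 64.0.
AQI = 201 + 99/99.9·64.0 ≈ 264.42 ⇒ 264.
Site C: row 0.0–9.0 (AQI 0–50). (50−0)·(4.4−0.0)/(9.0−0.0) + 0 = 50·4.4/9.0 + 0 ≈ 24.44 → 24.
Site K 276.1: bracket 225.5–325.4 → index 301–500; slope 199/99.9, offset 50.6.
AQI = 301 + 199/99.9·50.6 ≈ 401.79 ⇒ 402.
Site A: 19.6 ∈ [9.1, 35.4] ↔ index [51, 100].
51 + (19.6−9.1)·(100−51)/(35.4−9.1) = 51 + 10.5·49/26.3 ≈ 70.56, so AQI = 71.
AQIs: Site E=264, Site C=24, Site K=402, Site A=71. Sum = 264 + 24 + 402 + 71 = 761.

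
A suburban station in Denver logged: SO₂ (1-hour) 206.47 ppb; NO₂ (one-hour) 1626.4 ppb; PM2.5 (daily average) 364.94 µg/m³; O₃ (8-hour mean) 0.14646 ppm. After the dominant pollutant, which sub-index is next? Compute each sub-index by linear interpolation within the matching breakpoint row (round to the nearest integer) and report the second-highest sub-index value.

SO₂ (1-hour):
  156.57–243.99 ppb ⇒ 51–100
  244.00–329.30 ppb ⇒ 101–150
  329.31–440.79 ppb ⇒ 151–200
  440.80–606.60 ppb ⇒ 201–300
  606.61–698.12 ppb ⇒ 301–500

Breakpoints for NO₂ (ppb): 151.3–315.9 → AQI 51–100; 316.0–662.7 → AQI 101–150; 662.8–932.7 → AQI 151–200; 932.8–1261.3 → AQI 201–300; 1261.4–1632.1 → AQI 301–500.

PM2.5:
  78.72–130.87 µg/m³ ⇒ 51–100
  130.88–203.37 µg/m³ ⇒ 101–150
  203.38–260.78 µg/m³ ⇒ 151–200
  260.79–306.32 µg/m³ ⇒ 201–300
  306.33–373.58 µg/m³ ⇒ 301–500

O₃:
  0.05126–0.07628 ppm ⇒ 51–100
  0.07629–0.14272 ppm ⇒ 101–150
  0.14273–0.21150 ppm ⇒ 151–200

474

SO₂: 206.47 ∈ [156.57, 243.99] ↔ index [51, 100].
51 + (206.47−156.57)·(100−51)/(243.99−156.57) = 51 + 49.90·49/87.42 ≈ 78.97, so AQI = 79.
NO₂: row 1261.4–1632.1 (AQI 301–500). (500−301)·(1626.4−1261.4)/(1632.1−1261.4) + 301 = 199·365.0/370.7 + 301 ≈ 496.94 → 497.
PM2.5 364.94: bracket 306.33–373.58 → index 301–500; slope 199/67.25, offset 58.61.
AQI = 301 + 199/67.25·58.61 ≈ 474.43 ⇒ 474.
O₃: 0.14646 ∈ [0.14273, 0.21150] ↔ index [151, 200].
151 + (0.14646−0.14273)·(200−151)/(0.21150−0.14273) = 151 + 0.00373·49/0.06877 ≈ 153.66, so AQI = 154.
Sub-indices: SO₂→79, NO₂→497, PM2.5→474, O₃→154. Ranked high→low: 497, 474, 154, 79. Second-highest sub-index = 474.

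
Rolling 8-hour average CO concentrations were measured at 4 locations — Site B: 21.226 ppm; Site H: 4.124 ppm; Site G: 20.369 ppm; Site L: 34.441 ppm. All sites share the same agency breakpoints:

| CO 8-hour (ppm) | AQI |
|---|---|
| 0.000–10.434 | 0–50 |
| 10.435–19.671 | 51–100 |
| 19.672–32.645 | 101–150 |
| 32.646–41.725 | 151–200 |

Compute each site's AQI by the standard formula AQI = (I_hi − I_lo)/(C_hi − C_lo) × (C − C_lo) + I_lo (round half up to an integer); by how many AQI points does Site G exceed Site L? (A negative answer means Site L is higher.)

-57

Site B 21.226: bracket 19.672–32.645 → index 101–150; slope 49/12.973, offset 1.554.
AQI = 101 + 49/12.973·1.554 ≈ 106.87 ⇒ 107.
Site H: 4.124 ∈ [0.000, 10.434] ↔ index [0, 50].
0 + (4.124−0.000)·(50−0)/(10.434−0.000) = 0 + 4.124·50/10.434 ≈ 19.76, so AQI = 20.
Site G: 20.369 lies in 19.672–32.645, so I_lo=101, I_hi=150, C_lo=19.672, C_hi=32.645.
(150−101)/(32.645−19.672) × (20.369−19.672) + 101 = 49/12.973 × 0.697 + 101 ≈ 103.63 → 104.
Site L: row 32.646–41.725 (AQI 151–200). (200−151)·(34.441−32.646)/(41.725−32.646) + 151 = 49·1.795/9.079 + 151 ≈ 160.69 → 161.
AQIs: Site B=107, Site H=20, Site G=104, Site L=161. Site G (104) − Site L (161) = -57.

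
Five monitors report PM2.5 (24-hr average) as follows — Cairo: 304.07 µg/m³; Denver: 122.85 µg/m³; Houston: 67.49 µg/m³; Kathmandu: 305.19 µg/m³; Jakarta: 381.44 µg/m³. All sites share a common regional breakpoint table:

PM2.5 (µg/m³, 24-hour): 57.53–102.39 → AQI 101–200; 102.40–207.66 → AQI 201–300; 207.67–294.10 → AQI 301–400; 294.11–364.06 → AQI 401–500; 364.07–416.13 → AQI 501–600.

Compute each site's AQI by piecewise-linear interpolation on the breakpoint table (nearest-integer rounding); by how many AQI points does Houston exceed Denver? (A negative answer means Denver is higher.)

Cairo: row 294.11–364.06 (AQI 401–500). (500−401)·(304.07−294.11)/(364.06−294.11) + 401 = 99·9.96/69.95 + 401 ≈ 415.10 → 415.
Denver 122.85: bracket 102.40–207.66 → index 201–300; slope 99/105.26, offset 20.45.
AQI = 201 + 99/105.26·20.45 ≈ 220.23 ⇒ 220.
Houston: 67.49 lies in 57.53–102.39, so I_lo=101, I_hi=200, C_lo=57.53, C_hi=102.39.
(200−101)/(102.39−57.53) × (67.49−57.53) + 101 = 99/44.86 × 9.96 + 101 ≈ 122.98 → 123.
Kathmandu: 305.19 ∈ [294.11, 364.06] ↔ index [401, 500].
401 + (305.19−294.11)·(500−401)/(364.06−294.11) = 401 + 11.08·99/69.95 ≈ 416.68, so AQI = 417.
Jakarta: 381.44 ∈ [364.07, 416.13] ↔ index [501, 600].
501 + (381.44−364.07)·(600−501)/(416.13−364.07) = 501 + 17.37·99/52.06 ≈ 534.03, so AQI = 534.
AQIs: Cairo=415, Denver=220, Houston=123, Kathmandu=417, Jakarta=534. Houston (123) − Denver (220) = -97.

-97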